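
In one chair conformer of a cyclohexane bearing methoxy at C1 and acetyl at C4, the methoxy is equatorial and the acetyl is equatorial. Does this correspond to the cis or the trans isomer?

C1 and C4 have opposite parity, so their axial bonds point in opposite directions.
With opposite-parity carbons, two substituents on the same face are one axial and one equatorial; opposite faces give both axial or both equatorial.
Here the groups are equatorial/equatorial → opposite face → trans.

trans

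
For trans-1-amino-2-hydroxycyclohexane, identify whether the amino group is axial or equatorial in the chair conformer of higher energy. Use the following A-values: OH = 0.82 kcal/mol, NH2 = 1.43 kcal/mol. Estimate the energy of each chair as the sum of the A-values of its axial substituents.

C1 and C2 have opposite parity, so for the trans isomer the two substituents are e,e in one chair and a,a in the other.
Chair I (hydroxyl axial, amino axial): E = 2.25 kcal/mol.
Chair II (hydroxyl equatorial, amino equatorial): E = 0.00 kcal/mol.
Chair I is the less stable (higher-energy) conformer, and in that chair the amino group is axial.

axial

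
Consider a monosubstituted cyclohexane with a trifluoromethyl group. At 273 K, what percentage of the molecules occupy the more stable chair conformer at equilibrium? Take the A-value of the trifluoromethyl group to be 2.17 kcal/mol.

98.2%

One chair has the trifluoromethyl group axial (E = 2.17 kcal/mol) and the other has it equatorial (E = 0).
ΔG = 2.17 kcal/mol between the two chairs.
K = exp(ΔG/RT) with R = 1.987×10⁻³ kcal mol⁻¹ K⁻¹ and T = 273 K gives K ≈ 54.6.
Fraction in the lower-energy chair = K/(K+1) = 98.2%.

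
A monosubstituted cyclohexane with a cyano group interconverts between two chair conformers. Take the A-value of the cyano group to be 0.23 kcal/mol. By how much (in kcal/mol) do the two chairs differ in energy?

0.23 kcal/mol

A monosubstituted cyclohexane has one chair with the cyano group axial (E = A = 0.23 kcal/mol) and one with it equatorial (E = 0).
ΔE = 0.23 − 0 = 0.23 kcal/mol.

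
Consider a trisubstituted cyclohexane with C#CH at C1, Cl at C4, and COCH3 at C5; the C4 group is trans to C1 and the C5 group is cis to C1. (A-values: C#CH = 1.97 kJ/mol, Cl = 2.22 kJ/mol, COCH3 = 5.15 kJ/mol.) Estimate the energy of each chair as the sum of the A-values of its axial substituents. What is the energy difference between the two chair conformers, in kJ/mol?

9.34 kJ/mol

Chair I (ethynyl axial, chloro axial, acetyl axial): E = 9.34 kJ/mol.
Chair II (ethynyl equatorial, chloro equatorial, acetyl equatorial): E = 0.00 kJ/mol.
ΔE = 9.34 − 0.00 = 9.34 kJ/mol; chair II is more stable.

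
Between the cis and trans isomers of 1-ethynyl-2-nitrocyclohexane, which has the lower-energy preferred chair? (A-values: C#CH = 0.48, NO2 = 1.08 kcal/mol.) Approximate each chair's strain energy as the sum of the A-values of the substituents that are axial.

trans

At 1,2 positions (parity opposite): cis → (a,e or e,a); trans → (e,e or a,a).
Best chair for cis: E = 0.48 kcal/mol; best chair for trans: E = 0.00 kcal/mol.
The trans isomer is lower by 0.48 kcal/mol.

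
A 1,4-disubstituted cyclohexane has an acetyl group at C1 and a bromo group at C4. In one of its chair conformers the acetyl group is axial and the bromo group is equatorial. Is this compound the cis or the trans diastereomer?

C1 and C4 have opposite parity, so their axial bonds point in opposite directions.
With opposite-parity carbons, two substituents on the same face are one axial and one equatorial; opposite faces give both axial or both equatorial.
Here the groups are axial/equatorial → same face → cis.

cis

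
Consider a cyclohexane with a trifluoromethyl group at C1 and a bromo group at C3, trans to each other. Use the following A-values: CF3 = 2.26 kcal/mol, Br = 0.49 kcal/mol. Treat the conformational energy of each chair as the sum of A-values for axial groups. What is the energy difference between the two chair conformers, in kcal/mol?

C1 and C3 have the same parity, so for the trans isomer the two substituents are one axial and one equatorial in each chair.
Chair I (trifluoromethyl axial, bromo equatorial): E = 2.26 kcal/mol.
Chair II (trifluoromethyl equatorial, bromo axial): E = 0.49 kcal/mol.
ΔE = 2.26 − 0.49 = 1.77 kcal/mol; chair II is more stable.

1.77 kcal/mol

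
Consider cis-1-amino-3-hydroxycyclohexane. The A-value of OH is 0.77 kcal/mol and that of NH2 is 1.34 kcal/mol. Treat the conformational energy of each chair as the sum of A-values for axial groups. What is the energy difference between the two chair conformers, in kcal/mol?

C1 and C3 have the same parity, so for the cis isomer the two substituents are e,e in one chair and a,a in the other.
Chair I (hydroxyl axial, amino axial): E = 2.11 kcal/mol.
Chair II (hydroxyl equatorial, amino equatorial): E = 0.00 kcal/mol.
ΔE = 2.11 − 0.00 = 2.11 kcal/mol; chair II is more stable.

2.11 kcal/mol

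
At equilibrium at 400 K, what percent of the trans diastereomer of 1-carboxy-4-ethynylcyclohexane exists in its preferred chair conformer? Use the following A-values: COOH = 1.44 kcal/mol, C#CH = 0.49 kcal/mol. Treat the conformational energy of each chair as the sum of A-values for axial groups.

C1 and C4 have opposite parity, so for the trans isomer the two substituents are e,e in one chair and a,a in the other.
Chair I (carboxyl axial, ethynyl axial): E = 1.93 kcal/mol; chair II (carboxyl equatorial, ethynyl equatorial): E = 0.00 kcal/mol.
ΔG = 1.93 kcal/mol between the two chairs.
K = exp(ΔG/RT) with R = 1.987×10⁻³ kcal mol⁻¹ K⁻¹ and T = 400 K gives K ≈ 11.3.
Fraction in the lower-energy chair = K/(K+1) = 91.9%.

91.9%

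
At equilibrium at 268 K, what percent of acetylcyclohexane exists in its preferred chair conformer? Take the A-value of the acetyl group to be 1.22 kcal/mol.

90.8%

One chair has the acetyl group axial (E = 1.22 kcal/mol) and the other has it equatorial (E = 0).
ΔG = 1.22 kcal/mol between the two chairs.
K = exp(ΔG/RT) with R = 1.987×10⁻³ kcal mol⁻¹ K⁻¹ and T = 268 K gives K ≈ 9.88.
Fraction in the lower-energy chair = K/(K+1) = 90.8%.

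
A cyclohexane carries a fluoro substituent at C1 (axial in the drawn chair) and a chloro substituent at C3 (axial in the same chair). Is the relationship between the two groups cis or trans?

C1 and C3 have the same parity, so their axial bonds point in the same direction.
With same-parity carbons, two substituents on the same face are both axial or both equatorial; opposite faces give one of each.
Here the groups are axial/axial → same face → cis.

cis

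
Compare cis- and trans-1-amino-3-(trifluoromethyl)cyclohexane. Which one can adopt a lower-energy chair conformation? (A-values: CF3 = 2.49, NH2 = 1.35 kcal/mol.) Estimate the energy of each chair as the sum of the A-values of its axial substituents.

At 1,3 positions (parity same): cis → (e,e or a,a); trans → (a,e or e,a).
Best chair for cis: E = 0.00 kcal/mol; best chair for trans: E = 1.35 kcal/mol.
The cis isomer is lower by 1.35 kcal/mol.

cis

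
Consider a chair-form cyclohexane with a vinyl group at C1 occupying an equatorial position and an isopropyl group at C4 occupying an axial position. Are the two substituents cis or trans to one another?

C1 and C4 have opposite parity, so their axial bonds point in opposite directions.
With opposite-parity carbons, two substituents on the same face are one axial and one equatorial; opposite faces give both axial or both equatorial.
Here the groups are equatorial/axial → same face → cis.

cis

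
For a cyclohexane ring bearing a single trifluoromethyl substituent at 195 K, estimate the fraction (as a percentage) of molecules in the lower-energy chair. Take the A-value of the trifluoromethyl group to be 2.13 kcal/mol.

99.6%

One chair has the trifluoromethyl group axial (E = 2.13 kcal/mol) and the other has it equatorial (E = 0).
ΔG = 2.13 kcal/mol between the two chairs.
K = exp(ΔG/RT) with R = 1.987×10⁻³ kcal mol⁻¹ K⁻¹ and T = 195 K gives K ≈ 244.
Fraction in the lower-energy chair = K/(K+1) = 99.6%.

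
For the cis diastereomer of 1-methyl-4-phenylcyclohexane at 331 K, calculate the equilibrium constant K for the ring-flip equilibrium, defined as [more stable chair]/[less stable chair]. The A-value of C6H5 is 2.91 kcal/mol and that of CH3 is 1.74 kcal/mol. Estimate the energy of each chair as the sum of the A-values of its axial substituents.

C1 and C4 have opposite parity, so for the cis isomer the two substituents are one axial and one equatorial in each chair.
Chair I (phenyl axial, methyl equatorial): E = 2.91 kcal/mol; chair II (phenyl equatorial, methyl axial): E = 1.74 kcal/mol.
ΔG = 1.17 kcal/mol between the two chairs.
K = exp(ΔG/RT) with R = 1.987×10⁻³ kcal mol⁻¹ K⁻¹ and T = 331 K gives K ≈ 5.92.

K ≈ 5.92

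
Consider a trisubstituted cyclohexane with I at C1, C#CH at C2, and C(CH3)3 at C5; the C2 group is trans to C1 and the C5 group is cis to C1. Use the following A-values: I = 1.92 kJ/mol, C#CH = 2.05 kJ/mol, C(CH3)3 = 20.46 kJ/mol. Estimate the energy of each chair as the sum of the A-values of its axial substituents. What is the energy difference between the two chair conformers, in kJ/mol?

24.43 kJ/mol

Chair I (iodo axial, ethynyl axial, tert-butyl axial): E = 24.43 kJ/mol.
Chair II (iodo equatorial, ethynyl equatorial, tert-butyl equatorial): E = 0.00 kJ/mol.
ΔE = 24.43 − 0.00 = 24.43 kJ/mol; chair II is more stable.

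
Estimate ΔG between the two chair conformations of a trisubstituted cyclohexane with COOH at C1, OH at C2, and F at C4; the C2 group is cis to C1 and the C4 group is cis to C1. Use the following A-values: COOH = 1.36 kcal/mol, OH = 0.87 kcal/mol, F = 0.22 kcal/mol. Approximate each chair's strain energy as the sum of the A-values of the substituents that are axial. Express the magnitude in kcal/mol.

Chair I (carboxyl axial, hydroxyl equatorial, fluoro equatorial): E = 1.36 kcal/mol.
Chair II (carboxyl equatorial, hydroxyl axial, fluoro axial): E = 1.09 kcal/mol.
ΔE = 1.36 − 1.09 = 0.27 kcal/mol; chair II is more stable.

0.27 kcal/mol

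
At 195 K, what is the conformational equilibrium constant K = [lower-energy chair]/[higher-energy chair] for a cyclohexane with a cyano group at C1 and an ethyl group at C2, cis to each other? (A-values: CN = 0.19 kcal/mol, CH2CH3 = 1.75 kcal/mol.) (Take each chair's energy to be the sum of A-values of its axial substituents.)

C1 and C2 have opposite parity, so for the cis isomer the two substituents are one axial and one equatorial in each chair.
Chair I (cyano axial, ethyl equatorial): E = 0.19 kcal/mol; chair II (cyano equatorial, ethyl axial): E = 1.75 kcal/mol.
ΔG = 1.56 kcal/mol between the two chairs.
K = exp(ΔG/RT) with R = 1.987×10⁻³ kcal mol⁻¹ K⁻¹ and T = 195 K gives K ≈ 56.

K ≈ 56.0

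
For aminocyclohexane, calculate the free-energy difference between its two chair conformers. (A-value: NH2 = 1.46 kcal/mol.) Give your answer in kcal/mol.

A monosubstituted cyclohexane has one chair with the amino group axial (E = A = 1.46 kcal/mol) and one with it equatorial (E = 0).
ΔE = 1.46 − 0 = 1.46 kcal/mol.

1.46 kcal/mol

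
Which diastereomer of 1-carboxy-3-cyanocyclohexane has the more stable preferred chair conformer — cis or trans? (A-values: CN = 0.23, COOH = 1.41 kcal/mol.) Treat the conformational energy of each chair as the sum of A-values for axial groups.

At 1,3 positions (parity same): cis → (e,e or a,a); trans → (a,e or e,a).
Best chair for cis: E = 0.00 kcal/mol; best chair for trans: E = 0.23 kcal/mol.
The cis isomer is lower by 0.23 kcal/mol.

cis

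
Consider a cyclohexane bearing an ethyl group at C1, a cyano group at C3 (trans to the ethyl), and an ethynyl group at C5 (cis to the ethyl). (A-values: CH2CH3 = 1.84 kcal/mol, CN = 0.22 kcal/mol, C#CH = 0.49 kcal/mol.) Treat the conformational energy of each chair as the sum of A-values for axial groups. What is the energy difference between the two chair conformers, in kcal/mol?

2.11 kcal/mol

Chair I (ethyl axial, cyano equatorial, ethynyl axial): E = 2.33 kcal/mol.
Chair II (ethyl equatorial, cyano axial, ethynyl equatorial): E = 0.22 kcal/mol.
ΔE = 2.33 − 0.22 = 2.11 kcal/mol; chair II is more stable.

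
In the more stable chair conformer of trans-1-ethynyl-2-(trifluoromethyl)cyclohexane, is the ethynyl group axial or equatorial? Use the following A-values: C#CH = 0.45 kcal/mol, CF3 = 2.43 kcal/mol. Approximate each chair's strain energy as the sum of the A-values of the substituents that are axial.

C1 and C2 have opposite parity, so for the trans isomer the two substituents are e,e in one chair and a,a in the other.
Chair I (ethynyl axial, trifluoromethyl axial): E = 2.88 kcal/mol.
Chair II (ethynyl equatorial, trifluoromethyl equatorial): E = 0.00 kcal/mol.
Chair II is the more stable (lower-energy) conformer, and in that chair the ethynyl group is equatorial.

equatorial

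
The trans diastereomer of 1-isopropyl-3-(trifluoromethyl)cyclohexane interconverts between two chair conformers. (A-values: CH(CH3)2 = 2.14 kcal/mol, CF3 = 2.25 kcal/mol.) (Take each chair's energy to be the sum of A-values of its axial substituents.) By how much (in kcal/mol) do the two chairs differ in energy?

0.11 kcal/mol

C1 and C3 have the same parity, so for the trans isomer the two substituents are one axial and one equatorial in each chair.
Chair I (isopropyl axial, trifluoromethyl equatorial): E = 2.14 kcal/mol.
Chair II (isopropyl equatorial, trifluoromethyl axial): E = 2.25 kcal/mol.
ΔE = 2.25 − 2.14 = 0.11 kcal/mol; chair I is more stable.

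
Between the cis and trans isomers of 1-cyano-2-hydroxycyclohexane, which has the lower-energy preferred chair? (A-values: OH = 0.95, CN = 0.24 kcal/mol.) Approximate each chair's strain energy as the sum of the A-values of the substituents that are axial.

trans

At 1,2 positions (parity opposite): cis → (a,e or e,a); trans → (e,e or a,a).
Best chair for cis: E = 0.24 kcal/mol; best chair for trans: E = 0.00 kcal/mol.
The trans isomer is lower by 0.24 kcal/mol.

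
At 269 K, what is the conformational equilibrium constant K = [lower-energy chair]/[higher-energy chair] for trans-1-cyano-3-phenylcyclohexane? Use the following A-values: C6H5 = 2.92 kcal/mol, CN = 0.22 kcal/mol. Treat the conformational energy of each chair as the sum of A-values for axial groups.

K ≈ 156

C1 and C3 have the same parity, so for the trans isomer the two substituents are one axial and one equatorial in each chair.
Chair I (phenyl axial, cyano equatorial): E = 2.92 kcal/mol; chair II (phenyl equatorial, cyano axial): E = 0.22 kcal/mol.
ΔG = 2.70 kcal/mol between the two chairs.
K = exp(ΔG/RT) with R = 1.987×10⁻³ kcal mol⁻¹ K⁻¹ and T = 269 K gives K ≈ 156.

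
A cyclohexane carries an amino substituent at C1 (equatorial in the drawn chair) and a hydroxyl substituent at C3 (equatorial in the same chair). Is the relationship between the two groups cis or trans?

cis

C1 and C3 have the same parity, so their axial bonds point in the same direction.
With same-parity carbons, two substituents on the same face are both axial or both equatorial; opposite faces give one of each.
Here the groups are equatorial/equatorial → same face → cis.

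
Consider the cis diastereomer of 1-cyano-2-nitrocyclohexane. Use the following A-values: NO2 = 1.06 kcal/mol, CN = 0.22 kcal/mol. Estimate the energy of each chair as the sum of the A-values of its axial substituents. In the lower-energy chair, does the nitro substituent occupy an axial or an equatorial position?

C1 and C2 have opposite parity, so for the cis isomer the two substituents are one axial and one equatorial in each chair.
Chair I (nitro axial, cyano equatorial): E = 1.06 kcal/mol.
Chair II (nitro equatorial, cyano axial): E = 0.22 kcal/mol.
Chair II is the more stable (lower-energy) conformer, and in that chair the nitro group is equatorial.

equatorial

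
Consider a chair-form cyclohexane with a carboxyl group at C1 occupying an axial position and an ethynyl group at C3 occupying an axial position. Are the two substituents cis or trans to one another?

C1 and C3 have the same parity, so their axial bonds point in the same direction.
With same-parity carbons, two substituents on the same face are both axial or both equatorial; opposite faces give one of each.
Here the groups are axial/axial → same face → cis.

cis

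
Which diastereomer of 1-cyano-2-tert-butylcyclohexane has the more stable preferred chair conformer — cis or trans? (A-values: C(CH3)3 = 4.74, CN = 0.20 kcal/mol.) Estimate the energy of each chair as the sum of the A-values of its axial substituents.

At 1,2 positions (parity opposite): cis → (a,e or e,a); trans → (e,e or a,a).
Best chair for cis: E = 0.20 kcal/mol; best chair for trans: E = 0.00 kcal/mol.
The trans isomer is lower by 0.20 kcal/mol.

trans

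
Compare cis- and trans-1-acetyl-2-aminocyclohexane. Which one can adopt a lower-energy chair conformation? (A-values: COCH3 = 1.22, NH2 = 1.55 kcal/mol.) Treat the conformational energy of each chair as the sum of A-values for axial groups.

trans

At 1,2 positions (parity opposite): cis → (a,e or e,a); trans → (e,e or a,a).
Best chair for cis: E = 1.22 kcal/mol; best chair for trans: E = 0.00 kcal/mol.
The trans isomer is lower by 1.22 kcal/mol.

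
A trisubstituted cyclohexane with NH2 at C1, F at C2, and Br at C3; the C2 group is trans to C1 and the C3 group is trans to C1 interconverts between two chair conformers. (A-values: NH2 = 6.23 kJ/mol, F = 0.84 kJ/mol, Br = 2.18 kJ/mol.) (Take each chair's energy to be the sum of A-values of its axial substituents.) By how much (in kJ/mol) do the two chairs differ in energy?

4.89 kJ/mol

Chair I (amino axial, fluoro axial, bromo equatorial): E = 7.07 kJ/mol.
Chair II (amino equatorial, fluoro equatorial, bromo axial): E = 2.18 kJ/mol.
ΔE = 7.07 − 2.18 = 4.89 kJ/mol; chair II is more stable.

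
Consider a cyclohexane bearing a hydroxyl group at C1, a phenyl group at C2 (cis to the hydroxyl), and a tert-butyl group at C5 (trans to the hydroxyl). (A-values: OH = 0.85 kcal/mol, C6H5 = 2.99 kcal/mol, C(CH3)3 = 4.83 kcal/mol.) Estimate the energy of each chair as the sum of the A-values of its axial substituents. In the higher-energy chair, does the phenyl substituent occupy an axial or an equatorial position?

axial

Chair I (hydroxyl axial, phenyl equatorial, tert-butyl equatorial): E = 0.85 kcal/mol.
Chair II (hydroxyl equatorial, phenyl axial, tert-butyl axial): E = 7.82 kcal/mol.
Chair II is the less stable (higher-energy) conformer, and in that chair the phenyl group is axial.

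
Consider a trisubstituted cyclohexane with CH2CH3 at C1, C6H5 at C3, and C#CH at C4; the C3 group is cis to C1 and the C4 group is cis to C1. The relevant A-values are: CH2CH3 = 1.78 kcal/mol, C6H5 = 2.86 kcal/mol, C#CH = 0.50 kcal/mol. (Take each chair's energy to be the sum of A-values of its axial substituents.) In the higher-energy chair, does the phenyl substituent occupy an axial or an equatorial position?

Chair I (ethyl axial, phenyl axial, ethynyl equatorial): E = 4.64 kcal/mol.
Chair II (ethyl equatorial, phenyl equatorial, ethynyl axial): E = 0.50 kcal/mol.
Chair I is the less stable (higher-energy) conformer, and in that chair the phenyl group is axial.

axial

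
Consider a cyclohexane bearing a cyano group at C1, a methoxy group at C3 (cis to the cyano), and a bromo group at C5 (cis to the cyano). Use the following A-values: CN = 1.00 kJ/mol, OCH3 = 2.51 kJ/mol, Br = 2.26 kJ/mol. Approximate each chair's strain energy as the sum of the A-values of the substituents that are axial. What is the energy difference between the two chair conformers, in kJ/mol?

Chair I (cyano axial, methoxy axial, bromo axial): E = 5.77 kJ/mol.
Chair II (cyano equatorial, methoxy equatorial, bromo equatorial): E = 0.00 kJ/mol.
ΔE = 5.77 − 0.00 = 5.77 kJ/mol; chair II is more stable.

5.77 kJ/mol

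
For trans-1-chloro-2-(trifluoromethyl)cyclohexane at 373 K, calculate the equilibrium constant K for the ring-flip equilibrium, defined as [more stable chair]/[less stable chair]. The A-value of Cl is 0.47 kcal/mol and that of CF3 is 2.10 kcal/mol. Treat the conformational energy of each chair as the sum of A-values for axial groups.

K ≈ 32.1

C1 and C2 have opposite parity, so for the trans isomer the two substituents are e,e in one chair and a,a in the other.
Chair I (chloro axial, trifluoromethyl axial): E = 2.57 kcal/mol; chair II (chloro equatorial, trifluoromethyl equatorial): E = 0.00 kcal/mol.
ΔG = 2.57 kcal/mol between the two chairs.
K = exp(ΔG/RT) with R = 1.987×10⁻³ kcal mol⁻¹ K⁻¹ and T = 373 K gives K ≈ 32.1.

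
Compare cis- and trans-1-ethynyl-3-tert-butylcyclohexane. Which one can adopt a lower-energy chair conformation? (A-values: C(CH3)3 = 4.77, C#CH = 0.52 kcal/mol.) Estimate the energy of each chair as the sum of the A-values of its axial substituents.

At 1,3 positions (parity same): cis → (e,e or a,a); trans → (a,e or e,a).
Best chair for cis: E = 0.00 kcal/mol; best chair for trans: E = 0.52 kcal/mol.
The cis isomer is lower by 0.52 kcal/mol.

cis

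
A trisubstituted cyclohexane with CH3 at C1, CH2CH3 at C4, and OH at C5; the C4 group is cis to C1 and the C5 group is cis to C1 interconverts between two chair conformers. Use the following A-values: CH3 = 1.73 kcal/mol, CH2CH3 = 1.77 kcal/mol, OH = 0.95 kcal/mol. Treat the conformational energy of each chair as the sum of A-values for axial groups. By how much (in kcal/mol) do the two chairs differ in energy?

0.91 kcal/mol

Chair I (methyl axial, ethyl equatorial, hydroxyl axial): E = 2.68 kcal/mol.
Chair II (methyl equatorial, ethyl axial, hydroxyl equatorial): E = 1.77 kcal/mol.
ΔE = 2.68 − 1.77 = 0.91 kcal/mol; chair II is more stable.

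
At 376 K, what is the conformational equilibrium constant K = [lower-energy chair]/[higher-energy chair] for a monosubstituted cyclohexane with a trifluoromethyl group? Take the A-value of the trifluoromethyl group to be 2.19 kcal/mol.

K ≈ 18.8

One chair has the trifluoromethyl group axial (E = 2.19 kcal/mol) and the other has it equatorial (E = 0).
ΔG = 2.19 kcal/mol between the two chairs.
K = exp(ΔG/RT) with R = 1.987×10⁻³ kcal mol⁻¹ K⁻¹ and T = 376 K gives K ≈ 18.8.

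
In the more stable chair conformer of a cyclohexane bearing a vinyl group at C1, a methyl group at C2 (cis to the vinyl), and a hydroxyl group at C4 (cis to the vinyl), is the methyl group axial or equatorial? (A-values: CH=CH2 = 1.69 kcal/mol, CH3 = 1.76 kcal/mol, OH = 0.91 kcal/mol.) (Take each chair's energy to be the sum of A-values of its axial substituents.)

equatorial

Chair I (vinyl axial, methyl equatorial, hydroxyl equatorial): E = 1.69 kcal/mol.
Chair II (vinyl equatorial, methyl axial, hydroxyl axial): E = 2.67 kcal/mol.
Chair I is the more stable (lower-energy) conformer, and in that chair the methyl group is equatorial.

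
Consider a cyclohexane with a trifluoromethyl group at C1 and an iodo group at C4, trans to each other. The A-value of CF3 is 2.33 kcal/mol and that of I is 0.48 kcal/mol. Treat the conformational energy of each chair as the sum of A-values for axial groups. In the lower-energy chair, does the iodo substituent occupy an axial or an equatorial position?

C1 and C4 have opposite parity, so for the trans isomer the two substituents are e,e in one chair and a,a in the other.
Chair I (trifluoromethyl axial, iodo axial): E = 2.81 kcal/mol.
Chair II (trifluoromethyl equatorial, iodo equatorial): E = 0.00 kcal/mol.
Chair II is the more stable (lower-energy) conformer, and in that chair the iodo group is equatorial.

equatorial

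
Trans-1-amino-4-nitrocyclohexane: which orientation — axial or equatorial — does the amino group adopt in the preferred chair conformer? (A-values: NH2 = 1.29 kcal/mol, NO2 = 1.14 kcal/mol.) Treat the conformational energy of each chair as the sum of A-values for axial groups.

C1 and C4 have opposite parity, so for the trans isomer the two substituents are e,e in one chair and a,a in the other.
Chair I (amino axial, nitro axial): E = 2.43 kcal/mol.
Chair II (amino equatorial, nitro equatorial): E = 0.00 kcal/mol.
Chair II is the more stable (lower-energy) conformer, and in that chair the amino group is equatorial.

equatorial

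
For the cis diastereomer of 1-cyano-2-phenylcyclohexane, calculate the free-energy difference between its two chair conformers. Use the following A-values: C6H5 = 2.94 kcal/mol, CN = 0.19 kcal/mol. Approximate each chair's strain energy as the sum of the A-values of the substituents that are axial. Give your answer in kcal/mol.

2.75 kcal/mol

C1 and C2 have opposite parity, so for the cis isomer the two substituents are one axial and one equatorial in each chair.
Chair I (phenyl axial, cyano equatorial): E = 2.94 kcal/mol.
Chair II (phenyl equatorial, cyano axial): E = 0.19 kcal/mol.
ΔE = 2.94 − 0.19 = 2.75 kcal/mol; chair II is more stable.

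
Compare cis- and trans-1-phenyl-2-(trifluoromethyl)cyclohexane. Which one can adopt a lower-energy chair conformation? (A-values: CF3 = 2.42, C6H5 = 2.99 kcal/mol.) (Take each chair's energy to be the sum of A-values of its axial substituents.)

At 1,2 positions (parity opposite): cis → (a,e or e,a); trans → (e,e or a,a).
Best chair for cis: E = 2.42 kcal/mol; best chair for trans: E = 0.00 kcal/mol.
The trans isomer is lower by 2.42 kcal/mol.

trans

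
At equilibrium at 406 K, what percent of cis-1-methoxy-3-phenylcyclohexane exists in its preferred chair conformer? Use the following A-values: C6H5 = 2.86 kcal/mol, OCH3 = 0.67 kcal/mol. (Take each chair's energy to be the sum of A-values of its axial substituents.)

C1 and C3 have the same parity, so for the cis isomer the two substituents are e,e in one chair and a,a in the other.
Chair I (phenyl axial, methoxy axial): E = 3.53 kcal/mol; chair II (phenyl equatorial, methoxy equatorial): E = 0.00 kcal/mol.
ΔG = 3.53 kcal/mol between the two chairs.
K = exp(ΔG/RT) with R = 1.987×10⁻³ kcal mol⁻¹ K⁻¹ and T = 406 K gives K ≈ 79.5.
Fraction in the lower-energy chair = K/(K+1) = 98.8%.

98.8%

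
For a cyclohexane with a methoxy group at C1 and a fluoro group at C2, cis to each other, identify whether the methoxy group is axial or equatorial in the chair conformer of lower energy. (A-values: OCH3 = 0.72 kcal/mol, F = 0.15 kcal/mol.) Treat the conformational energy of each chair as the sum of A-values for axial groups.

equatorial

C1 and C2 have opposite parity, so for the cis isomer the two substituents are one axial and one equatorial in each chair.
Chair I (methoxy axial, fluoro equatorial): E = 0.72 kcal/mol.
Chair II (methoxy equatorial, fluoro axial): E = 0.15 kcal/mol.
Chair II is the more stable (lower-energy) conformer, and in that chair the methoxy group is equatorial.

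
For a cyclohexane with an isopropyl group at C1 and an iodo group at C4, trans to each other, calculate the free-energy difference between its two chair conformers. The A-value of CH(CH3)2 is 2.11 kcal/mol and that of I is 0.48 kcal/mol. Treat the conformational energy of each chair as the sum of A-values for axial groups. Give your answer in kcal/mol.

2.59 kcal/mol

C1 and C4 have opposite parity, so for the trans isomer the two substituents are e,e in one chair and a,a in the other.
Chair I (isopropyl axial, iodo axial): E = 2.59 kcal/mol.
Chair II (isopropyl equatorial, iodo equatorial): E = 0.00 kcal/mol.
ΔE = 2.59 − 0.00 = 2.59 kcal/mol; chair II is more stable.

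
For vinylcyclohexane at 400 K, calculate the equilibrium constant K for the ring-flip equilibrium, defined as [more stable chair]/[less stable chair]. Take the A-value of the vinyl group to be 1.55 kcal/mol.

One chair has the vinyl group axial (E = 1.55 kcal/mol) and the other has it equatorial (E = 0).
ΔG = 1.55 kcal/mol between the two chairs.
K = exp(ΔG/RT) with R = 1.987×10⁻³ kcal mol⁻¹ K⁻¹ and T = 400 K gives K ≈ 7.03.

K ≈ 7.03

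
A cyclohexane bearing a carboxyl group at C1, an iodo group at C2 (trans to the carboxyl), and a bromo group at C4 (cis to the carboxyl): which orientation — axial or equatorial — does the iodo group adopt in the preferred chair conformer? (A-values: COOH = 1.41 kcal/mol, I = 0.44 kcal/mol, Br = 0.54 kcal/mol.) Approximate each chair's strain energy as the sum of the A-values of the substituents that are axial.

Chair I (carboxyl axial, iodo axial, bromo equatorial): E = 1.85 kcal/mol.
Chair II (carboxyl equatorial, iodo equatorial, bromo axial): E = 0.54 kcal/mol.
Chair II is the more stable (lower-energy) conformer, and in that chair the iodo group is equatorial.

equatorial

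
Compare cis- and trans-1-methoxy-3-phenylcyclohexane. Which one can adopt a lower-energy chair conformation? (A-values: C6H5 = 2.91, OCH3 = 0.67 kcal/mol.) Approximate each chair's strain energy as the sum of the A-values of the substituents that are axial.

At 1,3 positions (parity same): cis → (e,e or a,a); trans → (a,e or e,a).
Best chair for cis: E = 0.00 kcal/mol; best chair for trans: E = 0.67 kcal/mol.
The cis isomer is lower by 0.67 kcal/mol.

cis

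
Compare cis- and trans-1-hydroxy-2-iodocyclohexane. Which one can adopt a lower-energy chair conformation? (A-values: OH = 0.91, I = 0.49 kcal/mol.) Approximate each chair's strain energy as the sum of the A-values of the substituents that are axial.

trans

At 1,2 positions (parity opposite): cis → (a,e or e,a); trans → (e,e or a,a).
Best chair for cis: E = 0.49 kcal/mol; best chair for trans: E = 0.00 kcal/mol.
The trans isomer is lower by 0.49 kcal/mol.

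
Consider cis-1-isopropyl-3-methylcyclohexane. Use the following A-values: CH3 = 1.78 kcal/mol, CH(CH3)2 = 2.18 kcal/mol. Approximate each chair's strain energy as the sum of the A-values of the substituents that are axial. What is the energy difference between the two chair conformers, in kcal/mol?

3.96 kcal/mol

C1 and C3 have the same parity, so for the cis isomer the two substituents are e,e in one chair and a,a in the other.
Chair I (methyl axial, isopropyl axial): E = 3.96 kcal/mol.
Chair II (methyl equatorial, isopropyl equatorial): E = 0.00 kcal/mol.
ΔE = 3.96 − 0.00 = 3.96 kcal/mol; chair II is more stable.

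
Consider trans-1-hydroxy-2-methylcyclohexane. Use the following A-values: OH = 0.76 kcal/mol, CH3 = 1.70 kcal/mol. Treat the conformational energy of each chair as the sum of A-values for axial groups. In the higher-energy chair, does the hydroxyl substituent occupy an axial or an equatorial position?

axial

C1 and C2 have opposite parity, so for the trans isomer the two substituents are e,e in one chair and a,a in the other.
Chair I (hydroxyl axial, methyl axial): E = 2.46 kcal/mol.
Chair II (hydroxyl equatorial, methyl equatorial): E = 0.00 kcal/mol.
Chair I is the less stable (higher-energy) conformer, and in that chair the hydroxyl group is axial.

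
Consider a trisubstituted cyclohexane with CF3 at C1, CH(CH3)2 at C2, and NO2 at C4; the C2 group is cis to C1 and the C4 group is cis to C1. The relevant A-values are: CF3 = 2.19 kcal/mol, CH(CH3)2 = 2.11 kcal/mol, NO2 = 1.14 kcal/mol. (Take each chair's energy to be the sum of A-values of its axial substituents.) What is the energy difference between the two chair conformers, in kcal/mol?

Chair I (trifluoromethyl axial, isopropyl equatorial, nitro equatorial): E = 2.19 kcal/mol.
Chair II (trifluoromethyl equatorial, isopropyl axial, nitro axial): E = 3.25 kcal/mol.
ΔE = 3.25 − 2.19 = 1.06 kcal/mol; chair I is more stable.

1.06 kcal/mol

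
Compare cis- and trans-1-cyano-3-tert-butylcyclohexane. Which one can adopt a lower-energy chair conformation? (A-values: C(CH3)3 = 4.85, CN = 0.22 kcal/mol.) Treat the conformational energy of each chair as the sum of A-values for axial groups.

At 1,3 positions (parity same): cis → (e,e or a,a); trans → (a,e or e,a).
Best chair for cis: E = 0.00 kcal/mol; best chair for trans: E = 0.22 kcal/mol.
The cis isomer is lower by 0.22 kcal/mol.

cis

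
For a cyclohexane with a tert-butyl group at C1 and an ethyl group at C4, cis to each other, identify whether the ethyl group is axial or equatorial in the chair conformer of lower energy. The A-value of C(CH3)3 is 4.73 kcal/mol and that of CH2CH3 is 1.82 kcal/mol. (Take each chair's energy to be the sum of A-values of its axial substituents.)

C1 and C4 have opposite parity, so for the cis isomer the two substituents are one axial and one equatorial in each chair.
Chair I (tert-butyl axial, ethyl equatorial): E = 4.73 kcal/mol.
Chair II (tert-butyl equatorial, ethyl axial): E = 1.82 kcal/mol.
Chair II is the more stable (lower-energy) conformer, and in that chair the ethyl group is axial.

axial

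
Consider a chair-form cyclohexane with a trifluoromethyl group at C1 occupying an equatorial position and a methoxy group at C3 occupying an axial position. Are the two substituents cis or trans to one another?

C1 and C3 have the same parity, so their axial bonds point in the same direction.
With same-parity carbons, two substituents on the same face are both axial or both equatorial; opposite faces give one of each.
Here the groups are equatorial/axial → opposite face → trans.

trans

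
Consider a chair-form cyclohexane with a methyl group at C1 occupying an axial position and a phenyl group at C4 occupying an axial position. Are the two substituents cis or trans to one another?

C1 and C4 have opposite parity, so their axial bonds point in opposite directions.
With opposite-parity carbons, two substituents on the same face are one axial and one equatorial; opposite faces give both axial or both equatorial.
Here the groups are axial/axial → opposite face → trans.

trans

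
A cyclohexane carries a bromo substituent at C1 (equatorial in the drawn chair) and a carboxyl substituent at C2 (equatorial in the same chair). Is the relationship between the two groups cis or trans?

trans

C1 and C2 have opposite parity, so their axial bonds point in opposite directions.
With opposite-parity carbons, two substituents on the same face are one axial and one equatorial; opposite faces give both axial or both equatorial.
Here the groups are equatorial/equatorial → opposite face → trans.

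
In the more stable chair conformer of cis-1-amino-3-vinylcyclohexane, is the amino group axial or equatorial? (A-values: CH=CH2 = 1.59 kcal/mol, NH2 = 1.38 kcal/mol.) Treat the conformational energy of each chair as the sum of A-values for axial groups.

equatorial

C1 and C3 have the same parity, so for the cis isomer the two substituents are e,e in one chair and a,a in the other.
Chair I (vinyl axial, amino axial): E = 2.97 kcal/mol.
Chair II (vinyl equatorial, amino equatorial): E = 0.00 kcal/mol.
Chair II is the more stable (lower-energy) conformer, and in that chair the amino group is equatorial.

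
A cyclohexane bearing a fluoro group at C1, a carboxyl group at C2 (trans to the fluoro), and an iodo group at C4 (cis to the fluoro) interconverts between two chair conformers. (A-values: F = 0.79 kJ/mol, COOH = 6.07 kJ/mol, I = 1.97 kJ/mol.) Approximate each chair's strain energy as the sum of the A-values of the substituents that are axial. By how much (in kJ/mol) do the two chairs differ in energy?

Chair I (fluoro axial, carboxyl axial, iodo equatorial): E = 6.86 kJ/mol.
Chair II (fluoro equatorial, carboxyl equatorial, iodo axial): E = 1.97 kJ/mol.
ΔE = 6.86 − 1.97 = 4.89 kJ/mol; chair II is more stable.

4.89 kJ/mol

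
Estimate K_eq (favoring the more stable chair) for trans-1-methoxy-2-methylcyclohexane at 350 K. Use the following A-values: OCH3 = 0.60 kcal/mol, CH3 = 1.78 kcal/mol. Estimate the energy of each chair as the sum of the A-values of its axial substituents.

C1 and C2 have opposite parity, so for the trans isomer the two substituents are e,e in one chair and a,a in the other.
Chair I (methoxy axial, methyl axial): E = 2.38 kcal/mol; chair II (methoxy equatorial, methyl equatorial): E = 0.00 kcal/mol.
ΔG = 2.38 kcal/mol between the two chairs.
K = exp(ΔG/RT) with R = 1.987×10⁻³ kcal mol⁻¹ K⁻¹ and T = 350 K gives K ≈ 30.6.

K ≈ 30.6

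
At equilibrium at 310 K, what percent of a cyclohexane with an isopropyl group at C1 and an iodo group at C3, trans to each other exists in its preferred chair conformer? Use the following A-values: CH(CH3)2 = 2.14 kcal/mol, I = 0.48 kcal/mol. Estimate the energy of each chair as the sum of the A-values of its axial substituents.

C1 and C3 have the same parity, so for the trans isomer the two substituents are one axial and one equatorial in each chair.
Chair I (isopropyl axial, iodo equatorial): E = 2.14 kcal/mol; chair II (isopropyl equatorial, iodo axial): E = 0.48 kcal/mol.
ΔG = 1.66 kcal/mol between the two chairs.
K = exp(ΔG/RT) with R = 1.987×10⁻³ kcal mol⁻¹ K⁻¹ and T = 310 K gives K ≈ 14.8.
Fraction in the lower-energy chair = K/(K+1) = 93.7%.

93.7%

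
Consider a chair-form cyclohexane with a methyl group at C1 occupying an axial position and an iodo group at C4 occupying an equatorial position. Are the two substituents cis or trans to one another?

cis

C1 and C4 have opposite parity, so their axial bonds point in opposite directions.
With opposite-parity carbons, two substituents on the same face are one axial and one equatorial; opposite faces give both axial or both equatorial.
Here the groups are axial/equatorial → same face → cis.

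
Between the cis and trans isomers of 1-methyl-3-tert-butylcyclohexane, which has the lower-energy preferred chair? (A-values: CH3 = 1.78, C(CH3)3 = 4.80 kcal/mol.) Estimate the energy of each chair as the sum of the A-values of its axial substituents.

At 1,3 positions (parity same): cis → (e,e or a,a); trans → (a,e or e,a).
Best chair for cis: E = 0.00 kcal/mol; best chair for trans: E = 1.78 kcal/mol.
The cis isomer is lower by 1.78 kcal/mol.

cis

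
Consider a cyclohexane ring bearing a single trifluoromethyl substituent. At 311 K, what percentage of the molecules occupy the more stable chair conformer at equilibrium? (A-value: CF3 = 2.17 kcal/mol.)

One chair has the trifluoromethyl group axial (E = 2.17 kcal/mol) and the other has it equatorial (E = 0).
ΔG = 2.17 kcal/mol between the two chairs.
K = exp(ΔG/RT) with R = 1.987×10⁻³ kcal mol⁻¹ K⁻¹ and T = 311 K gives K ≈ 33.5.
Fraction in the lower-energy chair = K/(K+1) = 97.1%.

97.1%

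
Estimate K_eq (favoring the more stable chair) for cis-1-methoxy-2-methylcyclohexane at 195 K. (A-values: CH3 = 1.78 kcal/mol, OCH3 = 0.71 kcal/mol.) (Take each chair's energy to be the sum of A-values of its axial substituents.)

C1 and C2 have opposite parity, so for the cis isomer the two substituents are one axial and one equatorial in each chair.
Chair I (methyl axial, methoxy equatorial): E = 1.78 kcal/mol; chair II (methyl equatorial, methoxy axial): E = 0.71 kcal/mol.
ΔG = 1.07 kcal/mol between the two chairs.
K = exp(ΔG/RT) with R = 1.987×10⁻³ kcal mol⁻¹ K⁻¹ and T = 195 K gives K ≈ 15.8.

K ≈ 15.8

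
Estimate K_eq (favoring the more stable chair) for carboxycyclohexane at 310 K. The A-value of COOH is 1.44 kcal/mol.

One chair has the carboxyl group axial (E = 1.44 kcal/mol) and the other has it equatorial (E = 0).
ΔG = 1.44 kcal/mol between the two chairs.
K = exp(ΔG/RT) with R = 1.987×10⁻³ kcal mol⁻¹ K⁻¹ and T = 310 K gives K ≈ 10.4.

K ≈ 10.4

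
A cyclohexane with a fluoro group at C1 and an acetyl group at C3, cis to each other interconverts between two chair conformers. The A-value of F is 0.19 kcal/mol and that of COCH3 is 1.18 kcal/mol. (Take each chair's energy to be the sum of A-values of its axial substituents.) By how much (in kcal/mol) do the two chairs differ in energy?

1.37 kcal/mol

C1 and C3 have the same parity, so for the cis isomer the two substituents are e,e in one chair and a,a in the other.
Chair I (fluoro axial, acetyl axial): E = 1.37 kcal/mol.
Chair II (fluoro equatorial, acetyl equatorial): E = 0.00 kcal/mol.
ΔE = 1.37 − 0.00 = 1.37 kcal/mol; chair II is more stable.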